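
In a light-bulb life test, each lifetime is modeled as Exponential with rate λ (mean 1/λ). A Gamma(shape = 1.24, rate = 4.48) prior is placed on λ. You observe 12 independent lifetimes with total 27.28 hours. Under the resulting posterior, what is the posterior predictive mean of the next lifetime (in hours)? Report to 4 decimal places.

With a Gamma(shape α, rate β) prior on the exponential rate λ, the posterior after n observations with total T = Σxᵢ is Gamma(α+n, β+T).
Posterior: Gamma(1.24+12, 4.48+27.28) = Gamma(13.24, 31.76).
The predictive distribution for the next observation is Lomax; its mean is β/(α−1) = 31.76/12.24 = 2.5948.

2.5948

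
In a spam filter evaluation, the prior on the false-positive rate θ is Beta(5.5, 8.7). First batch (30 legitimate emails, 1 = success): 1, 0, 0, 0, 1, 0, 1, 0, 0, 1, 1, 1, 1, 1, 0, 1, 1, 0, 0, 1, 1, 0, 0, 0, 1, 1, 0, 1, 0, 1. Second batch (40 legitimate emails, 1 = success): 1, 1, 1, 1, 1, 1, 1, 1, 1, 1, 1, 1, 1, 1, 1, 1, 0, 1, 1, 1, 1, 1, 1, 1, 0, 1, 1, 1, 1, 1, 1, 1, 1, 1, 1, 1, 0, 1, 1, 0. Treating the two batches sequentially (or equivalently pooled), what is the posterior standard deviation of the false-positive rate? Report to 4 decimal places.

The Beta prior is conjugate to a Binomial/Bernoulli likelihood; the update adds successes to α and failures to β.
After batch 1: Beta(5.5+16, 8.7+14) = Beta(21.5, 22.7).
After batch 2: Beta(21.5+36, 22.7+4) = Beta(57.5, 26.7).
Var = αβ/((α+β)²(α+β+1)) = 57.5·26.7/(84.2²·85.2) = 0.00254165; SD = √0.00254165 = 0.0504.

0.0504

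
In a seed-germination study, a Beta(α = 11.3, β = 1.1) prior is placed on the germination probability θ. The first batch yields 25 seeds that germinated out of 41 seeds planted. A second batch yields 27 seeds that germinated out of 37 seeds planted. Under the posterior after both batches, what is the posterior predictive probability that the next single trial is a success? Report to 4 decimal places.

The Beta prior is conjugate to a Binomial/Bernoulli likelihood; the update adds successes to α and failures to β.
After batch 1: Beta(11.3+25, 1.1+16) = Beta(36.3, 17.1).
After batch 2: Beta(36.3+27, 17.1+10) = Beta(63.3, 27.1).
For a single future Bernoulli trial, P(success | data) = α/(α+β) = 0.7002.

0.7002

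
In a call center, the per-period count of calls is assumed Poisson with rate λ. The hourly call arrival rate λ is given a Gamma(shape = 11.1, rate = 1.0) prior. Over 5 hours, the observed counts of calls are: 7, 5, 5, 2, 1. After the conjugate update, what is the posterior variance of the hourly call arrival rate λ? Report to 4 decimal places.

0.8639

With a Gamma(shape α, rate β) prior, the Poisson likelihood is conjugate: the posterior is Gamma(α + ΣXᵢ, β + n).
Sum of counts S = 20 over n = 5 hours.
Posterior: Gamma(α+S, β+n) = Gamma(11.1+20, 1.0+5) = Gamma(31.1, 6.0).
Var = α/β² = 31.1/6.0² = 0.8639.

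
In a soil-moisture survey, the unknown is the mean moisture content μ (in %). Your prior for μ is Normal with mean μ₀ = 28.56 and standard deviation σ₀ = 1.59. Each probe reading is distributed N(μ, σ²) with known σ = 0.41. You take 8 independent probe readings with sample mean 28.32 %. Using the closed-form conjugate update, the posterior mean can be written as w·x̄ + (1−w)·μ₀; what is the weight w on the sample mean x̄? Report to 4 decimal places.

0.9918

For Normal data with known variance σ², a Normal(μ₀, σ₀²) prior on μ is conjugate. Posterior precision = 1/σ₀² + n/σ²; posterior mean is the precision-weighted average of μ₀ and x̄.
σ₀² = 1.59² = 2.5281, σ² = 0.41² = 0.1681. Prior precision 1/σ₀² = 1/2.5281; data precision n/σ² = 8/0.1681.
w = (n/σ²)/(1/σ₀² + n/σ²) = n·σ₀²/(σ² + n·σ₀²) = 8·2.5281/(0.1681 + 8·2.5281) = 20.2248/20.3929 = 0.9918.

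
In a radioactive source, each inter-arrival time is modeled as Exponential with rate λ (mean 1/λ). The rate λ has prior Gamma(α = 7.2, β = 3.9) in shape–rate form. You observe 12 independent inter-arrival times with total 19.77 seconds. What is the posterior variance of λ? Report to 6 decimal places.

With a Gamma(shape α, rate β) prior on the exponential rate λ, the posterior after n observations with total T = Σxᵢ is Gamma(α+n, β+T).
Posterior: Gamma(7.2+12, 3.9+19.77) = Gamma(19.2, 23.67).
Var = α/β² = 0.034269.

0.034269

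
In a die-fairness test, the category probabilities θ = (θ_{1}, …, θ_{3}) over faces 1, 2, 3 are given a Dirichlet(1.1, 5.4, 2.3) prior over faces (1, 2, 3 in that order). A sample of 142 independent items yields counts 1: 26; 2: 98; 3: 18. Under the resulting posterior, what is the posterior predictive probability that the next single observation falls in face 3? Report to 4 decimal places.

The Dirichlet prior is conjugate to the Multinomial likelihood: each posterior αⱼ = prior αⱼ + observed count nⱼ.
Posterior concentration: (27.1, 103.4, 20.3), total = 150.8.
P(next = 3 | data) = α_{3}/Σα = 0.1346.

0.1346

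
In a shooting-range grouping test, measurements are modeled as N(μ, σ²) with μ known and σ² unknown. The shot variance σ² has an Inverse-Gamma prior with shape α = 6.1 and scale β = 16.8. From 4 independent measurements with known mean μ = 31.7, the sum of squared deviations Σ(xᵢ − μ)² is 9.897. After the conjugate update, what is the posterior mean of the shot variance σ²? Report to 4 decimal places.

3.0632

With known mean μ and an Inverse-Gamma(α, β) prior on σ², the Normal likelihood is conjugate: posterior is Inv-Gamma(α + n/2, β + Σ(xᵢ−μ)²/2).
Posterior: Inv-Gamma(6.1 + 4/2, 16.8 + 9.897/2) = Inv-Gamma(8.10, 21.7485).
E[σ²|data] = β/(α−1) = 21.7485/7.10 = 3.0632.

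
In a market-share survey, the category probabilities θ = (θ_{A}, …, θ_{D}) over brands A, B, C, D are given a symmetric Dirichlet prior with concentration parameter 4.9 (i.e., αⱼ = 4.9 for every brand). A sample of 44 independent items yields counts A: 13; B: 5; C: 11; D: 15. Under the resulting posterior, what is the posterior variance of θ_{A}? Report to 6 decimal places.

0.003131

The Dirichlet prior is conjugate to the Multinomial likelihood: each posterior αⱼ = prior αⱼ + observed count nⱼ.
Posterior concentration: (17.9, 9.9, 15.9, 19.9), total = 63.6.
Var[θ_j] = α_j(Σα−α_j)/((Σα)²(Σα+1)) = 17.9·45.7/(63.6²·64.6) = 0.003131.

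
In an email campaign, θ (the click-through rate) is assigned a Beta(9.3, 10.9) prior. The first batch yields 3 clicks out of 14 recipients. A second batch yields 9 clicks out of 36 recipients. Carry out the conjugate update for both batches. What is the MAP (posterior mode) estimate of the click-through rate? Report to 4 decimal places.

0.2977

The Beta prior is conjugate to a Binomial/Bernoulli likelihood; the update adds successes to α and failures to β.
After batch 1: Beta(9.3+3, 10.9+11) = Beta(12.3, 21.9).
After batch 2: Beta(12.3+9, 21.9+27) = Beta(21.3, 48.9).
Mode of Beta(a,b) for a,b>1 is (a−1)/(a+b−2) = 20.3/68.2 = 0.2977.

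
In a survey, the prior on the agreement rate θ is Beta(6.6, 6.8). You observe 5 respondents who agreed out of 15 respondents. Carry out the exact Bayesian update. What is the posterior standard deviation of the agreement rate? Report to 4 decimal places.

The Beta prior is conjugate to a Binomial/Bernoulli likelihood; the update adds successes to α and failures to β.
Posterior: Beta(α+k, β+n−k) = Beta(6.6+5, 6.8+10) = Beta(11.6, 16.8).
Var = αβ/((α+β)²(α+β+1)) = 11.6·16.8/(28.4²·29.4) = 0.00821832; SD = √0.00821832 = 0.0907.

0.0907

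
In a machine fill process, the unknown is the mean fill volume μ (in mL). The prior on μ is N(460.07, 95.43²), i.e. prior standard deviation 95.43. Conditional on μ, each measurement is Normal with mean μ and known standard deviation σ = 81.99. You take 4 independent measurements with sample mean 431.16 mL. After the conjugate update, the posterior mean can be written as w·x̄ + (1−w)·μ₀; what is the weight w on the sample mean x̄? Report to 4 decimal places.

0.8442

For Normal data with known variance σ², a Normal(μ₀, σ₀²) prior on μ is conjugate. Posterior precision = 1/σ₀² + n/σ²; posterior mean is the precision-weighted average of μ₀ and x̄.
σ₀² = 95.43² = 9106.8849, σ² = 81.99² = 6722.3601. Prior precision 1/σ₀² = 1/9106.8849; data precision n/σ² = 4/6722.3601.
w = (n/σ²)/(1/σ₀² + n/σ²) = n·σ₀²/(σ² + n·σ₀²) = 4·9106.8849/(6722.3601 + 4·9106.8849) = 36427.5396/43149.8997 = 0.8442.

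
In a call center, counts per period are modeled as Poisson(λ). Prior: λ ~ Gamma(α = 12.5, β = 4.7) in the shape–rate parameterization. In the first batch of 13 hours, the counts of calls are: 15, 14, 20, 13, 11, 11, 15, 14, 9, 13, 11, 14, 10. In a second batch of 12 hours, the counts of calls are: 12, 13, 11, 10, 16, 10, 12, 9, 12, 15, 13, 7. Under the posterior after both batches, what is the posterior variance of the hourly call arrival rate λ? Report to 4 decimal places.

With a Gamma(shape α, rate β) prior, the Poisson likelihood is conjugate: the posterior is Gamma(α + ΣXᵢ, β + n).
Batch 1: sum of counts S = 170 over n = 13 hours.
After batch 1: Gamma(α+S, β+n) = Gamma(12.5+170, 4.7+13) = Gamma(182.5, 17.7).
Batch 2: sum of counts S = 140 over n = 12 hours.
After batch 2: Gamma(α+S, β+n) = Gamma(182.5+140, 17.7+12) = Gamma(322.5, 29.7).
Var = α/β² = 322.5/29.7² = 0.3656.

0.3656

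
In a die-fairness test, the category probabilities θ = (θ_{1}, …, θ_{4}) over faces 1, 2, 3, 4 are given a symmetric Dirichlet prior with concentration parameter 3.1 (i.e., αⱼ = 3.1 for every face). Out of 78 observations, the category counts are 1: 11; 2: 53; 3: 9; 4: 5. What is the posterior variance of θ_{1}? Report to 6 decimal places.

The Dirichlet prior is conjugate to the Multinomial likelihood: each posterior αⱼ = prior αⱼ + observed count nⱼ.
Posterior concentration: (14.1, 56.1, 12.1, 8.1), total = 90.4.
Var[θ_j] = α_j(Σα−α_j)/((Σα)²(Σα+1)) = 14.1·76.3/(90.4²·91.4) = 0.001440.

0.001440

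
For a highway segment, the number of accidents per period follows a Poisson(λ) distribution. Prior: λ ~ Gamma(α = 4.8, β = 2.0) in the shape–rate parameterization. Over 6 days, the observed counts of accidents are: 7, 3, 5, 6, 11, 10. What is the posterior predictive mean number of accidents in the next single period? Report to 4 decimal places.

5.8500

With a Gamma(shape α, rate β) prior, the Poisson likelihood is conjugate: the posterior is Gamma(α + ΣXᵢ, β + n).
Sum of counts S = 42 over n = 6 days.
Posterior: Gamma(α+S, β+n) = Gamma(4.8+42, 2.0+6) = Gamma(46.8, 8.0).
The predictive distribution for one future period is NegBinom with mean α/β = 5.8500.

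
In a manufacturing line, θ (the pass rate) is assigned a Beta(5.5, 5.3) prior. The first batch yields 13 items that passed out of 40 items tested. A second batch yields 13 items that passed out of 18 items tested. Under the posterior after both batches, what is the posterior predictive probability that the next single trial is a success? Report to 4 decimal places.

0.4578

The Beta prior is conjugate to a Binomial/Bernoulli likelihood; the update adds successes to α and failures to β.
After batch 1: Beta(5.5+13, 5.3+27) = Beta(18.5, 32.3).
After batch 2: Beta(18.5+13, 32.3+5) = Beta(31.5, 37.3).
For a single future Bernoulli trial, P(success | data) = α/(α+β) = 0.4578.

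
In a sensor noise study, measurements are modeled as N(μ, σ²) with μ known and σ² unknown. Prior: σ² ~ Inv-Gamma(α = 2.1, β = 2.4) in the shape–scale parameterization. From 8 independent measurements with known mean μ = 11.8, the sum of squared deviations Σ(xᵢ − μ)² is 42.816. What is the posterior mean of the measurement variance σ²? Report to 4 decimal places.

4.6682

With known mean μ and an Inverse-Gamma(α, β) prior on σ², the Normal likelihood is conjugate: posterior is Inv-Gamma(α + n/2, β + Σ(xᵢ−μ)²/2).
Posterior: Inv-Gamma(2.1 + 8/2, 2.4 + 42.816/2) = Inv-Gamma(6.10, 23.8080).
E[σ²|data] = β/(α−1) = 23.8080/5.10 = 4.6682.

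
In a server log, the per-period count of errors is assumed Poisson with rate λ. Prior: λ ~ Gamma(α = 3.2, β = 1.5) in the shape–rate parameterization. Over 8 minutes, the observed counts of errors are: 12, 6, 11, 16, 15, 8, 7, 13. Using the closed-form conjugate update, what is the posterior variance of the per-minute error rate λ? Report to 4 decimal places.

1.0105

With a Gamma(shape α, rate β) prior, the Poisson likelihood is conjugate: the posterior is Gamma(α + ΣXᵢ, β + n).
Sum of counts S = 88 over n = 8 minutes.
Posterior: Gamma(α+S, β+n) = Gamma(3.2+88, 1.5+8) = Gamma(91.2, 9.5).
Var = α/β² = 91.2/9.5² = 1.0105.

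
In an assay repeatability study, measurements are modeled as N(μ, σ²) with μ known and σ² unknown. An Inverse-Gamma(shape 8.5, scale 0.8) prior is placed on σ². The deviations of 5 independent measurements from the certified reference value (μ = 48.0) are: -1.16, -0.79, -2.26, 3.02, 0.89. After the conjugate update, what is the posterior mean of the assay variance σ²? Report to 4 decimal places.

0.9295

With known mean μ and an Inverse-Gamma(α, β) prior on σ², the Normal likelihood is conjugate: posterior is Inv-Gamma(α + n/2, β + Σ(xᵢ−μ)²/2).
Σ(xᵢ−μ)² = (-1.16)² + (-0.79)² + (-2.26)² + (3.02)² + (0.89)² = 16.9898.
Posterior: Inv-Gamma(8.5 + 5/2, 0.8 + 16.9898/2) = Inv-Gamma(11.00, 9.29490).
E[σ²|data] = β/(α−1) = 9.29490/10.00 = 0.9295.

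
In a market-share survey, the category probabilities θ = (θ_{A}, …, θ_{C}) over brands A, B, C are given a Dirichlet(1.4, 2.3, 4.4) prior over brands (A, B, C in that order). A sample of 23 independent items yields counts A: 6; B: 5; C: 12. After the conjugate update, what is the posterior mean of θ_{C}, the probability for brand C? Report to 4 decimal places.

0.5273

The Dirichlet prior is conjugate to the Multinomial likelihood: each posterior αⱼ = prior αⱼ + observed count nⱼ.
Posterior concentration: (7.4, 7.3, 16.4), total = 31.1.
E[θ_{C}|data] = α_{C}/Σα = 16.4/31.1 = 0.5273.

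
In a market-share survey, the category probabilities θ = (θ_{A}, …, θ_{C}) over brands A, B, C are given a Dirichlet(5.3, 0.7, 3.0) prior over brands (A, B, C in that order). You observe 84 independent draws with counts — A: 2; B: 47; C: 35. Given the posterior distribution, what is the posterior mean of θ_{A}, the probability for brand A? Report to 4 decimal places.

0.0785

The Dirichlet prior is conjugate to the Multinomial likelihood: each posterior αⱼ = prior αⱼ + observed count nⱼ.
Posterior concentration: (7.3, 47.7, 38.0), total = 93.0.
E[θ_{A}|data] = α_{A}/Σα = 7.3/93.0 = 0.0785.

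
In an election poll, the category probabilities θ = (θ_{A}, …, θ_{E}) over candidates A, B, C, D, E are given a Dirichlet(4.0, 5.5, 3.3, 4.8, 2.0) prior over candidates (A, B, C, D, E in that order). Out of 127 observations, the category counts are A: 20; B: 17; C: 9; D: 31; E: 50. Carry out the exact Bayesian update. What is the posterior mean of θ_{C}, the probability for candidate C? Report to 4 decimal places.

0.0839

The Dirichlet prior is conjugate to the Multinomial likelihood: each posterior αⱼ = prior αⱼ + observed count nⱼ.
Posterior concentration: (24.0, 22.5, 12.3, 35.8, 52.0), total = 146.6.
E[θ_{C}|data] = α_{C}/Σα = 12.3/146.6 = 0.0839.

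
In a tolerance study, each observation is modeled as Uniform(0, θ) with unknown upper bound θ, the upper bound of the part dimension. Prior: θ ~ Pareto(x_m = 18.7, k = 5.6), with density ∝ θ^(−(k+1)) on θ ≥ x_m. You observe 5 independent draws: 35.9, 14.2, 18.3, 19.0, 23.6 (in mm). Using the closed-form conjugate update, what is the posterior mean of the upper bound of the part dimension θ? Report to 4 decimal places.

39.6396

A Pareto(scale x_m, shape k) prior on the upper bound θ of Uniform(0, θ) is conjugate: posterior is Pareto(max(x_m, max xᵢ), k + n).
Sample maximum = 35.9; prior scale x_m = 18.7 → posterior scale = max = 35.9.
Posterior shape = 5.6 + 5 = 10.6.
E[θ|data] = k·x_m/(k−1) = 10.6·35.9/9.6 = 39.6396.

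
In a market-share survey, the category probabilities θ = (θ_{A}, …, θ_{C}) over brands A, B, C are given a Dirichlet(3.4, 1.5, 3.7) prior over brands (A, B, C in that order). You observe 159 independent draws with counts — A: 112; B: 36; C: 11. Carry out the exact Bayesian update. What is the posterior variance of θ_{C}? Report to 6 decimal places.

The Dirichlet prior is conjugate to the Multinomial likelihood: each posterior αⱼ = prior αⱼ + observed count nⱼ.
Posterior concentration: (115.4, 37.5, 14.7), total = 167.6.
Var[θ_j] = α_j(Σα−α_j)/((Σα)²(Σα+1)) = 14.7·152.9/(167.6²·168.6) = 0.000475.

0.000475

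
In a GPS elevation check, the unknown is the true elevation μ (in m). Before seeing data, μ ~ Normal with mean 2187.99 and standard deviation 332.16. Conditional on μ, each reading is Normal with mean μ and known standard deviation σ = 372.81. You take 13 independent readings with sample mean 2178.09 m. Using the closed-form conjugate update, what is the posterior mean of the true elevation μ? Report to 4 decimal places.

2178.9646

For Normal data with known variance σ², a Normal(μ₀, σ₀²) prior on μ is conjugate. Posterior precision = 1/σ₀² + n/σ²; posterior mean is the precision-weighted average of μ₀ and x̄.
n·x̄ = 13·2178.09 = 28315.17.
σ₀² = 332.16² = 110330.2656, σ² = 372.81² = 138987.2961; σ² + n·σ₀² = 138987.2961 + 13·110330.2656 = 1573280.7489.
Posterior mean = (μ₀/σ₀² + n·x̄/σ²)/(1/σ₀² + n/σ²) = (σ²·μ₀ + σ₀²·n·x̄)/(σ² + n·σ₀²) = (138987.2961·2187.99 + 110330.2656·28315.17)/1573280.7489 = 3428123040.602991/1573280.7489 = 2178.9646.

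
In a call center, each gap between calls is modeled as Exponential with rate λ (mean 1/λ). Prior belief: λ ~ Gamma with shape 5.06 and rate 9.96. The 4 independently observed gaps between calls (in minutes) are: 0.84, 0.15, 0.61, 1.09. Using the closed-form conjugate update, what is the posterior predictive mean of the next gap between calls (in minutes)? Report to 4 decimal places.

1.5695

With a Gamma(shape α, rate β) prior on the exponential rate λ, the posterior after n observations with total T = Σxᵢ is Gamma(α+n, β+T).
Sum of observations T = 2.69 minutes; n = 4.
Posterior: Gamma(5.06+4, 9.96+2.69) = Gamma(9.06, 12.65).
The predictive distribution for the next observation is Lomax; its mean is β/(α−1) = 12.65/8.06 = 1.5695.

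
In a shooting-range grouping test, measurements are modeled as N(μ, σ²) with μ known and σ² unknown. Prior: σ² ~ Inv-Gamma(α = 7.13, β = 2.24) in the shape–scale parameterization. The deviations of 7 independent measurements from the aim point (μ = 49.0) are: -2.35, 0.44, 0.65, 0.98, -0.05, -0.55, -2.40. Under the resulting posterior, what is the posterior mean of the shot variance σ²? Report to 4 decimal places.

With known mean μ and an Inverse-Gamma(α, β) prior on σ², the Normal likelihood is conjugate: posterior is Inv-Gamma(α + n/2, β + Σ(xᵢ−μ)²/2).
Σ(xᵢ−μ)² = (-2.35)² + (0.44)² + (0.65)² + (0.98)² + (-0.05)² + (-0.55)² + (-2.40)² = 13.1640.
Posterior: Inv-Gamma(7.13 + 7/2, 2.24 + 13.1640/2) = Inv-Gamma(10.63, 8.82200).
E[σ²|data] = β/(α−1) = 8.82200/9.63 = 0.9161.

0.9161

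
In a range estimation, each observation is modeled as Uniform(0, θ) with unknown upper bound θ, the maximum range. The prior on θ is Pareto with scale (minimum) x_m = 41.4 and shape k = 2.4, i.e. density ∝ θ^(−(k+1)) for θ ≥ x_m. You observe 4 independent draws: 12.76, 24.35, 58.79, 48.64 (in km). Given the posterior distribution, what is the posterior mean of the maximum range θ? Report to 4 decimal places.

69.6770

A Pareto(scale x_m, shape k) prior on the upper bound θ of Uniform(0, θ) is conjugate: posterior is Pareto(max(x_m, max xᵢ), k + n).
Sample maximum = 58.79; prior scale x_m = 41.4 → posterior scale = max = 58.79.
Posterior shape = 2.4 + 4 = 6.4.
E[θ|data] = k·x_m/(k−1) = 6.4·58.79/5.4 = 69.6770.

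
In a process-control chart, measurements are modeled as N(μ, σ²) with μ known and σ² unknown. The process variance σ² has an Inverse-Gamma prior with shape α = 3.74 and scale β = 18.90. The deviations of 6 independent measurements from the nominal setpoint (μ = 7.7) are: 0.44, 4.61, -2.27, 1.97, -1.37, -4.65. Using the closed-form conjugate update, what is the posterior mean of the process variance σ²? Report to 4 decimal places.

7.9947

With known mean μ and an Inverse-Gamma(α, β) prior on σ², the Normal likelihood is conjugate: posterior is Inv-Gamma(α + n/2, β + Σ(xᵢ−μ)²/2).
Σ(xᵢ−μ)² = (0.44)² + (4.61)² + (-2.27)² + (1.97)² + (-1.37)² + (-4.65)² = 53.9789.
Posterior: Inv-Gamma(3.74 + 6/2, 18.90 + 53.9789/2) = Inv-Gamma(6.74, 45.88945).
E[σ²|data] = β/(α−1) = 45.88945/5.74 = 7.9947.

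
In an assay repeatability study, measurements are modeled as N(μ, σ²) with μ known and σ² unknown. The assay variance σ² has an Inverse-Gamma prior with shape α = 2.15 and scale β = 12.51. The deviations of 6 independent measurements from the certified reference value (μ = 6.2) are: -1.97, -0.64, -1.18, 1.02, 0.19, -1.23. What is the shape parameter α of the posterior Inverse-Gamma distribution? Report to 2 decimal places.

5.15

With known mean μ and an Inverse-Gamma(α, β) prior on σ², the Normal likelihood is conjugate: posterior is Inv-Gamma(α + n/2, β + Σ(xᵢ−μ)²/2).
Σ(xᵢ−μ)² = (-1.97)² + (-0.64)² + (-1.18)² + (1.02)² + (0.19)² + (-1.23)² = 8.2723.
Posterior: Inv-Gamma(2.15 + 6/2, 12.51 + 8.2723/2) = Inv-Gamma(5.15, 16.64615).
Posterior α = 5.15.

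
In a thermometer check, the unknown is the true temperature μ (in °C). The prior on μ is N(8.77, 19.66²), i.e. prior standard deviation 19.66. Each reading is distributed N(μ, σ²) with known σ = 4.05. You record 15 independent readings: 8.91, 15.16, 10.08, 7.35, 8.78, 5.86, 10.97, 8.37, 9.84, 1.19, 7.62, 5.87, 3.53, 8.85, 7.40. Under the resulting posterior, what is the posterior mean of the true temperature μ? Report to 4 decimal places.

7.9875

For Normal data with known variance σ², a Normal(μ₀, σ₀²) prior on μ is conjugate. Posterior precision = 1/σ₀² + n/σ²; posterior mean is the precision-weighted average of μ₀ and x̄.
Σxᵢ = 8.91 + 15.16 + 10.08 + 7.35 + 8.78 + 5.86 + 10.97 + 8.37 + 9.84 + 1.19 + 7.62 + 5.87 + 3.53 + 8.85 + 7.40 = 119.78, so n·x̄ = 119.78.
σ₀² = 19.66² = 386.5156, σ² = 4.05² = 16.4025; σ² + n·σ₀² = 16.4025 + 15·386.5156 = 5814.1365.
Posterior mean = (μ₀/σ₀² + n·x̄/σ²)/(1/σ₀² + n/σ²) = (σ²·μ₀ + σ₀²·n·x̄)/(σ² + n·σ₀²) = (16.4025·8.77 + 386.5156·119.78)/5814.1365 = 46440.688493/5814.1365 = 7.9875.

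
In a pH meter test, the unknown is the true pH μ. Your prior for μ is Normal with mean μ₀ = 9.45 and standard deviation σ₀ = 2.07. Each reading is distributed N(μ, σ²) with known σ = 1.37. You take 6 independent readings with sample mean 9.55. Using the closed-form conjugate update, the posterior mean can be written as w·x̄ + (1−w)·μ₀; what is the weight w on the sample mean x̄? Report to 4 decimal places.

0.9320

For Normal data with known variance σ², a Normal(μ₀, σ₀²) prior on μ is conjugate. Posterior precision = 1/σ₀² + n/σ²; posterior mean is the precision-weighted average of μ₀ and x̄.
σ₀² = 2.07² = 4.2849, σ² = 1.37² = 1.8769. Prior precision 1/σ₀² = 1/4.2849; data precision n/σ² = 6/1.8769.
w = (n/σ²)/(1/σ₀² + n/σ²) = n·σ₀²/(σ² + n·σ₀²) = 6·4.2849/(1.8769 + 6·4.2849) = 25.7094/27.5863 = 0.9320.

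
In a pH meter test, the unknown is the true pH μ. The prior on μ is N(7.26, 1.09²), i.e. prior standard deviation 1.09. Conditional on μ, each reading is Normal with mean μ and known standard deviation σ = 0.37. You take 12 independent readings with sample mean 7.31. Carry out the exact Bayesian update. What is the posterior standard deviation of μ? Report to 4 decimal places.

0.1063

For Normal data with known variance σ², a Normal(μ₀, σ₀²) prior on μ is conjugate. Posterior precision = 1/σ₀² + n/σ²; posterior mean is the precision-weighted average of μ₀ and x̄.
σ₀² = 1.09² = 1.1881, σ² = 0.37² = 0.1369; σ² + n·σ₀² = 0.1369 + 12·1.1881 = 14.3941.
Posterior precision = 1/σ₀² + n/σ² = 1/1.1881 + 12/0.1369 = (σ² + n·σ₀²)/(σ₀²σ²) = 14.3941/(1.1881·0.1369); posterior variance σₙ² = σ₀²σ²/(σ² + n·σ₀²) = 1.1881·0.1369/14.3941 = 0.011300.
Posterior SD = √σₙ² = √(1.1881·0.1369/14.3941) = 0.1063.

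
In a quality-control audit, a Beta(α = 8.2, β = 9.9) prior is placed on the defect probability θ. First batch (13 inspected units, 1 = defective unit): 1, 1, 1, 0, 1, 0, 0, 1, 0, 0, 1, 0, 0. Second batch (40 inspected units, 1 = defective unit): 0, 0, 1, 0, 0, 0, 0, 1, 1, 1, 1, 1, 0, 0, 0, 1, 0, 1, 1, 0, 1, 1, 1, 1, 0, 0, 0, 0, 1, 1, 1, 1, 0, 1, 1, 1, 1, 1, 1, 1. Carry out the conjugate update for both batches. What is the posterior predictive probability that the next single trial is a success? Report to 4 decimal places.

The Beta prior is conjugate to a Binomial/Bernoulli likelihood; the update adds successes to α and failures to β.
After batch 1: Beta(8.2+6, 9.9+7) = Beta(14.2, 16.9).
After batch 2: Beta(14.2+24, 16.9+16) = Beta(38.2, 32.9).
For a single future Bernoulli trial, P(success | data) = α/(α+β) = 0.5373.

0.5373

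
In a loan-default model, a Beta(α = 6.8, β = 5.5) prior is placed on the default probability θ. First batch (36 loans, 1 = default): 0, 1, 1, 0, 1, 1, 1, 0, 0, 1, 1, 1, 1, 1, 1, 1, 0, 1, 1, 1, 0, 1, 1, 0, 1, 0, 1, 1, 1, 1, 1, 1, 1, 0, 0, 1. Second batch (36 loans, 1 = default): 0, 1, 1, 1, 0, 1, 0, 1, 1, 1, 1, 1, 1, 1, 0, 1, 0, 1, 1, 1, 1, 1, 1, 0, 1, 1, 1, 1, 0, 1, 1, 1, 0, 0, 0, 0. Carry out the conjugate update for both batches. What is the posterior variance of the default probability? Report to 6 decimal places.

The Beta prior is conjugate to a Binomial/Bernoulli likelihood; the update adds successes to α and failures to β.
After batch 1: Beta(6.8+26, 5.5+10) = Beta(32.8, 15.5).
After batch 2: Beta(32.8+25, 15.5+11) = Beta(57.8, 26.5).
Var = αβ/((α+β)²(α+β+1)) = 57.8·26.5/(84.3²·85.3) = 0.002527.

0.002527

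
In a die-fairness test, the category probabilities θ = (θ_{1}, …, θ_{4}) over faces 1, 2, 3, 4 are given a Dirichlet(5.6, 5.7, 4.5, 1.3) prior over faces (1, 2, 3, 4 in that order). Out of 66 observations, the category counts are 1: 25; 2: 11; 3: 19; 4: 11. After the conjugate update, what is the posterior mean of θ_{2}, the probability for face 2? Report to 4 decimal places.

0.2010

The Dirichlet prior is conjugate to the Multinomial likelihood: each posterior αⱼ = prior αⱼ + observed count nⱼ.
Posterior concentration: (30.6, 16.7, 23.5, 12.3), total = 83.1.
E[θ_{2}|data] = α_{2}/Σα = 16.7/83.1 = 0.2010.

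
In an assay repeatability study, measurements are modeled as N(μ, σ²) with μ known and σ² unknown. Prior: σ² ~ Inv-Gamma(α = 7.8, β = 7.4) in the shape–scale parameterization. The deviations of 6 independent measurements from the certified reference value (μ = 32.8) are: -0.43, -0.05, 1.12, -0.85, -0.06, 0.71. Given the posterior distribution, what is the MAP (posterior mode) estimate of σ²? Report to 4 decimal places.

0.7403

With known mean μ and an Inverse-Gamma(α, β) prior on σ², the Normal likelihood is conjugate: posterior is Inv-Gamma(α + n/2, β + Σ(xᵢ−μ)²/2).
Σ(xᵢ−μ)² = (-0.43)² + (-0.05)² + (1.12)² + (-0.85)² + (-0.06)² + (0.71)² = 2.6720.
Posterior: Inv-Gamma(7.8 + 6/2, 7.4 + 2.6720/2) = Inv-Gamma(10.80, 8.73600).
Mode = β/(α+1) = 8.73600/11.80 = 0.7403.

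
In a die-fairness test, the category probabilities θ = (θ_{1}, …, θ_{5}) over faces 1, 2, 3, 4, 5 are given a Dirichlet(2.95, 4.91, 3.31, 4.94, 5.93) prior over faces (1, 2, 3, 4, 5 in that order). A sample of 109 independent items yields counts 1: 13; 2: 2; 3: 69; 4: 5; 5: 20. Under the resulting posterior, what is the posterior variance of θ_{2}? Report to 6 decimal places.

The Dirichlet prior is conjugate to the Multinomial likelihood: each posterior αⱼ = prior αⱼ + observed count nⱼ.
Posterior concentration: (15.95, 6.91, 72.31, 9.94, 25.93), total = 131.04.
Var[θ_j] = α_j(Σα−α_j)/((Σα)²(Σα+1)) = 6.91·124.13/(131.04²·132.04) = 0.000378.

0.000378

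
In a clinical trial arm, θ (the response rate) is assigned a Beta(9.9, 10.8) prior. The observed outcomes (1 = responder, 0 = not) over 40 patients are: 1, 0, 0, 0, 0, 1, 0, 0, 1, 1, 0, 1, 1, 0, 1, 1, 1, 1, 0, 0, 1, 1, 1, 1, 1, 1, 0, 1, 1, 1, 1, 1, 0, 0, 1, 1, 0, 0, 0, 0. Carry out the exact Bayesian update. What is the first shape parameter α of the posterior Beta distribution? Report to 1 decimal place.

32.9

The Beta prior is conjugate to a Binomial/Bernoulli likelihood; the update adds successes to α and failures to β.
Posterior: Beta(α+k, β+n−k) = Beta(9.9+23, 10.8+17) = Beta(32.9, 27.8).
Posterior α = 32.9.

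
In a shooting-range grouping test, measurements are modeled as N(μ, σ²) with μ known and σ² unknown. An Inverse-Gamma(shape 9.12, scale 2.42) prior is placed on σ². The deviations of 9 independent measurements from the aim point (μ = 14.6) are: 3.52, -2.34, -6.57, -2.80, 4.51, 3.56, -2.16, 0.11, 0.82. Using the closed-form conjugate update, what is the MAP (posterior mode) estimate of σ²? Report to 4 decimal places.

3.8329

With known mean μ and an Inverse-Gamma(α, β) prior on σ², the Normal likelihood is conjugate: posterior is Inv-Gamma(α + n/2, β + Σ(xᵢ−μ)²/2).
Σ(xᵢ−μ)² = (3.52)² + (-2.34)² + (-6.57)² + (-2.80)² + (4.51)² + (3.56)² + (-2.16)² + (0.11)² + (0.82)² = 107.2347.
Posterior: Inv-Gamma(9.12 + 9/2, 2.42 + 107.2347/2) = Inv-Gamma(13.62, 56.03735).
Mode = β/(α+1) = 56.03735/14.62 = 3.8329.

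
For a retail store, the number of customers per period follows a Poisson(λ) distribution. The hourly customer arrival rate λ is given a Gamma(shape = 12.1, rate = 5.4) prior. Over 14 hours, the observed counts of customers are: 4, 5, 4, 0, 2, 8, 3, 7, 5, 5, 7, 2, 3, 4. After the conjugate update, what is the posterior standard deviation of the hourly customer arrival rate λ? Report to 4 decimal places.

0.4346

With a Gamma(shape α, rate β) prior, the Poisson likelihood is conjugate: the posterior is Gamma(α + ΣXᵢ, β + n).
Sum of counts S = 59 over n = 14 hours.
Posterior: Gamma(α+S, β+n) = Gamma(12.1+59, 5.4+14) = Gamma(71.1, 19.4).
SD = √α/β = √71.1/19.4 = 0.4346.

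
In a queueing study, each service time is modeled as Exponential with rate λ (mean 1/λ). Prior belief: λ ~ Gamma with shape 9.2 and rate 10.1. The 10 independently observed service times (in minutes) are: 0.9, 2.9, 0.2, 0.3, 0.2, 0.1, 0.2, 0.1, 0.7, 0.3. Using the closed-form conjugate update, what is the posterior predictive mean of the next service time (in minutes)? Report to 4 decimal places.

0.8791

With a Gamma(shape α, rate β) prior on the exponential rate λ, the posterior after n observations with total T = Σxᵢ is Gamma(α+n, β+T).
Sum of observations T = 5.9 minutes; n = 10.
Posterior: Gamma(9.2+10, 10.1+5.9) = Gamma(19.2, 16.0).
The predictive distribution for the next observation is Lomax; its mean is β/(α−1) = 16.0/18.2 = 0.8791.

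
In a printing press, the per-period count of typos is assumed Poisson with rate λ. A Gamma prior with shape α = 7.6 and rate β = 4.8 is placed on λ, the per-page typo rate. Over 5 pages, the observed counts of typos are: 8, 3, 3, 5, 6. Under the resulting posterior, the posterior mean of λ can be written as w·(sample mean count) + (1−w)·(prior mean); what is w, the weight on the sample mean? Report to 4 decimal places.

0.5102

With a Gamma(shape α, rate β) prior, the Poisson likelihood is conjugate: the posterior is Gamma(α + ΣXᵢ, β + n).
Posterior mean = (α₀+S)/(β₀+n) = [n/(β₀+n)]·(S/n) + [β₀/(β₀+n)]·(α₀/β₀), so only n and β₀ enter the weight.
Weight on data w = n/(β₀+n) = 5/(4.8+5) = 5/9.8 = 0.5102.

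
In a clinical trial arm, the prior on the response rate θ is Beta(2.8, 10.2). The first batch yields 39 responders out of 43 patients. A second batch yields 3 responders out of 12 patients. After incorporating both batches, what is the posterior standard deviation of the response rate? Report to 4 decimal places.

The Beta prior is conjugate to a Binomial/Bernoulli likelihood; the update adds successes to α and failures to β.
After batch 1: Beta(2.8+39, 10.2+4) = Beta(41.8, 14.2).
After batch 2: Beta(41.8+3, 14.2+9) = Beta(44.8, 23.2).
Var = αβ/((α+β)²(α+β+1)) = 44.8·23.2/(68.0²·69.0) = 0.00325761; SD = √0.00325761 = 0.0571.

0.0571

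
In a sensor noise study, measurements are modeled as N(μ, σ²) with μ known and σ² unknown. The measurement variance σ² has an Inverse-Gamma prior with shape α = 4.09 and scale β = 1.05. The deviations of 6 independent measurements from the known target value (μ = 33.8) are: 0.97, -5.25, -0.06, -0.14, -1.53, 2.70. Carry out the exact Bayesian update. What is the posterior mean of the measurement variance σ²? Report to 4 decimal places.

With known mean μ and an Inverse-Gamma(α, β) prior on σ², the Normal likelihood is conjugate: posterior is Inv-Gamma(α + n/2, β + Σ(xᵢ−μ)²/2).
Σ(xᵢ−μ)² = (0.97)² + (-5.25)² + (-0.06)² + (-0.14)² + (-1.53)² + (2.70)² = 38.1575.
Posterior: Inv-Gamma(4.09 + 6/2, 1.05 + 38.1575/2) = Inv-Gamma(7.09, 20.12875).
E[σ²|data] = β/(α−1) = 20.12875/6.09 = 3.3052.

3.3052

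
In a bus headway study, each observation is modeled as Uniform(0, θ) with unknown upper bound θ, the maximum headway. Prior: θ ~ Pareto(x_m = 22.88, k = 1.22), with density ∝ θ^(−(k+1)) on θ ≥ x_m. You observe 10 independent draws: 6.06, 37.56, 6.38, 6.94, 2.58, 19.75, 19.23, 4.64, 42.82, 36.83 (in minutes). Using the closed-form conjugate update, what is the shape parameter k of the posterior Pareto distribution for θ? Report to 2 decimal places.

11.22

A Pareto(scale x_m, shape k) prior on the upper bound θ of Uniform(0, θ) is conjugate: posterior is Pareto(max(x_m, max xᵢ), k + n).
Sample maximum = 42.82; prior scale x_m = 22.88 → posterior scale = max = 42.82.
Posterior shape = 1.22 + 10 = 11.22.
Posterior shape k = 11.22.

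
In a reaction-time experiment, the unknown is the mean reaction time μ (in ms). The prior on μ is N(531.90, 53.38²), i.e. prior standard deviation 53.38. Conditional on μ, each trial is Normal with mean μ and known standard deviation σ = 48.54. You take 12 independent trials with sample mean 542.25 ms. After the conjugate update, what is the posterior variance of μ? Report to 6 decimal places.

183.687041

For Normal data with known variance σ², a Normal(μ₀, σ₀²) prior on μ is conjugate. Posterior precision = 1/σ₀² + n/σ²; posterior mean is the precision-weighted average of μ₀ and x̄.
σ₀² = 53.38² = 2849.4244, σ² = 48.54² = 2356.1316; σ² + n·σ₀² = 2356.1316 + 12·2849.4244 = 36549.2244.
Posterior precision = 1/σ₀² + n/σ² = 1/2849.4244 + 12/2356.1316 = (σ² + n·σ₀²)/(σ₀²σ²) = 36549.2244/(2849.4244·2356.1316); posterior variance σₙ² = σ₀²σ²/(σ² + n·σ₀²) = 2849.4244·2356.1316/36549.2244 = 183.687041.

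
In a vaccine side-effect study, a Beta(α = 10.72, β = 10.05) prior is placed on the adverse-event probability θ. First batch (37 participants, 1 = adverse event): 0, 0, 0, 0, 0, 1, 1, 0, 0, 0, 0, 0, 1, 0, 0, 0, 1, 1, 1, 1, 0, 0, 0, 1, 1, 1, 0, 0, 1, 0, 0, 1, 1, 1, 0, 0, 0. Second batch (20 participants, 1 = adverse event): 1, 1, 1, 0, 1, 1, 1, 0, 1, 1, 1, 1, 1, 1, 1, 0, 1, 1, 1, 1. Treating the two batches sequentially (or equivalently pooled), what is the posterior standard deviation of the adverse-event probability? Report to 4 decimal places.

0.0562

The Beta prior is conjugate to a Binomial/Bernoulli likelihood; the update adds successes to α and failures to β.
After batch 1: Beta(10.72+14, 10.05+23) = Beta(24.72, 33.05).
After batch 2: Beta(24.72+17, 33.05+3) = Beta(41.72, 36.05).
Var = αβ/((α+β)²(α+β+1)) = 41.72·36.05/(77.77²·78.77) = 0.00315693; SD = √0.00315693 = 0.0562.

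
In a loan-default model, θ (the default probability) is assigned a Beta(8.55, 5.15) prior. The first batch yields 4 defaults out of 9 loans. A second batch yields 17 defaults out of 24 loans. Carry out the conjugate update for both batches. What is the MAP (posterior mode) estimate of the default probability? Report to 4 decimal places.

The Beta prior is conjugate to a Binomial/Bernoulli likelihood; the update adds successes to α and failures to β.
After batch 1: Beta(8.55+4, 5.15+5) = Beta(12.55, 10.15).
After batch 2: Beta(12.55+17, 10.15+7) = Beta(29.55, 17.15).
Mode of Beta(a,b) for a,b>1 is (a−1)/(a+b−2) = 28.55/44.70 = 0.6387.

0.6387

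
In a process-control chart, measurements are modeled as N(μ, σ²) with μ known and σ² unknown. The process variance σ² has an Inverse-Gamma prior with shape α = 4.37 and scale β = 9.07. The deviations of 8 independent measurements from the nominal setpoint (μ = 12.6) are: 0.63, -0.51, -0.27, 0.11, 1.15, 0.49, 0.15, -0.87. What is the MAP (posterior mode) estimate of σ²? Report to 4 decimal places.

1.1326

With known mean μ and an Inverse-Gamma(α, β) prior on σ², the Normal likelihood is conjugate: posterior is Inv-Gamma(α + n/2, β + Σ(xᵢ−μ)²/2).
Σ(xᵢ−μ)² = (0.63)² + (-0.51)² + (-0.27)² + (0.11)² + (1.15)² + (0.49)² + (0.15)² + (-0.87)² = 3.0840.
Posterior: Inv-Gamma(4.37 + 8/2, 9.07 + 3.0840/2) = Inv-Gamma(8.37, 10.61200).
Mode = β/(α+1) = 10.61200/9.37 = 1.1326.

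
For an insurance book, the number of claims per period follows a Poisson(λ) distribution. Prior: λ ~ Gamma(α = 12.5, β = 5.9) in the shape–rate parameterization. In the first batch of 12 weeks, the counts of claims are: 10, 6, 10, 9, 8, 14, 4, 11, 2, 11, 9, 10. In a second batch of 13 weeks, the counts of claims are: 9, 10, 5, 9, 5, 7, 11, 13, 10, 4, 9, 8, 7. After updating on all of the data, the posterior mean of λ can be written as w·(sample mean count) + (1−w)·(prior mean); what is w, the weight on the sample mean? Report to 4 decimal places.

0.8091

With a Gamma(shape α, rate β) prior, the Poisson likelihood is conjugate: the posterior is Gamma(α + ΣXᵢ, β + n).
Total number of weeks: n = 12 + 13 = 25.
Posterior mean = (α₀+S)/(β₀+n) = [n/(β₀+n)]·(S/n) + [β₀/(β₀+n)]·(α₀/β₀), so only n and β₀ enter the weight.
Weight on data w = n/(β₀+n) = 25/(5.9+25) = 25/30.9 = 0.8091.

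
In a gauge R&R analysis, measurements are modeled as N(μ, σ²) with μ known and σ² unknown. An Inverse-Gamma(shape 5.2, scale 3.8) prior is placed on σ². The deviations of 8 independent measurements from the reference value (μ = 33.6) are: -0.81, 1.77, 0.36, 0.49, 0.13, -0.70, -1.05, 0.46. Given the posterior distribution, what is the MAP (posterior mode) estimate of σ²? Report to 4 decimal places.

0.6657

With known mean μ and an Inverse-Gamma(α, β) prior on σ², the Normal likelihood is conjugate: posterior is Inv-Gamma(α + n/2, β + Σ(xᵢ−μ)²/2).
Σ(xᵢ−μ)² = (-0.81)² + (1.77)² + (0.36)² + (0.49)² + (0.13)² + (-0.70)² + (-1.05)² + (0.46)² = 5.9797.
Posterior: Inv-Gamma(5.2 + 8/2, 3.8 + 5.9797/2) = Inv-Gamma(9.20, 6.78985).
Mode = β/(α+1) = 6.78985/10.20 = 0.6657.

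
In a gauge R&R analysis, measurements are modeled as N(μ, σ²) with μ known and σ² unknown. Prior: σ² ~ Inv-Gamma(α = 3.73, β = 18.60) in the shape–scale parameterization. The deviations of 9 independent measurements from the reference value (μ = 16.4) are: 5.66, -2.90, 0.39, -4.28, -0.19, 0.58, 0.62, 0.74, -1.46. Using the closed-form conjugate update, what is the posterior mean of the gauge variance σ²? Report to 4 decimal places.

6.8847

With known mean μ and an Inverse-Gamma(α, β) prior on σ², the Normal likelihood is conjugate: posterior is Inv-Gamma(α + n/2, β + Σ(xᵢ−μ)²/2).
Σ(xᵢ−μ)² = (5.66)² + (-2.90)² + (0.39)² + (-4.28)² + (-0.19)² + (0.58)² + (0.62)² + (0.74)² + (-1.46)² = 62.3522.
Posterior: Inv-Gamma(3.73 + 9/2, 18.60 + 62.3522/2) = Inv-Gamma(8.23, 49.77610).
E[σ²|data] = β/(α−1) = 49.77610/7.23 = 6.8847.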